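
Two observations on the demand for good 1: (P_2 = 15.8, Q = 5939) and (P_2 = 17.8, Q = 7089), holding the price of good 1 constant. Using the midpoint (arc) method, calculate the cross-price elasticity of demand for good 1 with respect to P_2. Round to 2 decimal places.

ΔQ_1 = 7089 − 5939 = 1150; ΔP_2 = 17.8 − 15.8 = 2.
Midpoints: Q̄_1 = 6514.0, P̄_2 = 16.80.
ε = (ΔQ_1/Q̄_1)/(ΔP_2/P̄_2) = (1150/6514.0)/(2/16.80) ≈ 1.48.
ε > 0: good 1 and good 2 are substitutes.

1.48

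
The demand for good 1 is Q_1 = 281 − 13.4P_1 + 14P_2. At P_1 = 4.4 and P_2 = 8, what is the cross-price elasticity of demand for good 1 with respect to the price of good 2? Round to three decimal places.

0.335

At P_1 = 4.4 and P_2 = 8: Q_1 = 334.04.
∂Q_1/∂P_2 = 14.
ε = (∂Q_1/∂P_2)(P_2/Q_1) = 14 × (8/334.04) ≈ 0.335.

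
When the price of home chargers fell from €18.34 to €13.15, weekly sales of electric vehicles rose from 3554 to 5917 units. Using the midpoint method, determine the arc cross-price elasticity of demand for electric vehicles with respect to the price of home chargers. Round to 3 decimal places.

-1.514

ΔQ_A = 5917 − 3554 = 2363; ΔP_B = 13.15 − 18.34 = -5.19.
Midpoints: Q̄_A = 4735.5, P̄_B = 15.75.
ε = (ΔQ_A/Q̄_A)/(ΔP_B/P̄_B) = (2363/4735.5)/(-5.19/15.75) ≈ -1.514.
ε < 0: electric vehicles and home chargers are complements.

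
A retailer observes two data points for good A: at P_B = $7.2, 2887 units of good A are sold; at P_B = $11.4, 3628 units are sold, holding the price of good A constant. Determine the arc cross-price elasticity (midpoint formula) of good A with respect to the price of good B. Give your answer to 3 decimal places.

0.504

ΔQ_A = 3628 − 2887 = 741; ΔP_B = 11.4 − 7.2 = 4.2.
Midpoints: Q̄_A = 3257.5, P̄_B = 9.30.
ε = (ΔQ_A/Q̄_A)/(ΔP_B/P̄_B) = (741/3257.5)/(4.2/9.30) ≈ 0.504.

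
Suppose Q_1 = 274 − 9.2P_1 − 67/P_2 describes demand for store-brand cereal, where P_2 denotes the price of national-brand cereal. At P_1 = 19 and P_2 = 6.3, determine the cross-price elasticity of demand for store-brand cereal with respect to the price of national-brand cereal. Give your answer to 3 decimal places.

0.120

At P_1 = 19 and P_2 = 6.3: Q_1 = 88.565.
∂Q_1/∂P_2 = 67/P_2² = 1.6881.
ε = (∂Q_1/∂P_2)(P_2/Q_1) = 1.6881 × (6.3/88.565) ≈ 0.120.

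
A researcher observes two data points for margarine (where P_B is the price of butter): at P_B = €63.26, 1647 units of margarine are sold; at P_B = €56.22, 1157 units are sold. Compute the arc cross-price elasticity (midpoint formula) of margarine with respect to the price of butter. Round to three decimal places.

ΔQ_A = 1157 − 1647 = -490; ΔP_B = 56.22 − 63.26 = -7.04.
Midpoints: Q̄_A = 1402.0, P̄_B = 59.74.
ε = (ΔQ_A/Q̄_A)/(ΔP_B/P̄_B) = (-490/1402.0)/(-7.04/59.74) ≈ 2.966.

2.966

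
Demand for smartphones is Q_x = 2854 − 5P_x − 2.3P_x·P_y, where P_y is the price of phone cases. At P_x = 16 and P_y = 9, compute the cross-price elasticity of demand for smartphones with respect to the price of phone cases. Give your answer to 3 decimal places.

-0.136

At P_x = 16 and P_y = 9: Q_x = 2442.8.
∂Q_x/∂P_y = -2.3P_x = -2.3(16) = -36.8000.
ε = (∂Q_x/∂P_y)(P_y/Q_x) = -36.8000 × (9/2442.8) ≈ -0.136.
ε < 0: complements.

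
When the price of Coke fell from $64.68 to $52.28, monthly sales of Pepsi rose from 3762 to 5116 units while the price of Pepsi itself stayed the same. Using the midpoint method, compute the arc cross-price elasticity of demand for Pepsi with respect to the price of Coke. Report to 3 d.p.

-1.439

ΔQ_A = 5116 − 3762 = 1354; ΔP_B = 52.28 − 64.68 = -12.4.
Midpoints: Q̄_A = 4439.0, P̄_B = 58.48.
ε = (ΔQ_A/Q̄_A)/(ΔP_B/P̄_B) = (1354/4439.0)/(-12.4/58.48) ≈ -1.439.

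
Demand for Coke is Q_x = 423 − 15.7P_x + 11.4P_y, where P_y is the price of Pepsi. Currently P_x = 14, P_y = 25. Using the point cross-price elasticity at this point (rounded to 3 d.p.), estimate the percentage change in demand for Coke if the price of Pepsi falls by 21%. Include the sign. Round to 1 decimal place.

-12.3%

At P_x = 14, P_y = 25: Q_x = 488.2.
∂Q_x/∂P_y = 11.4.
ε = (∂Q_x/∂P_y)(P_y/Q_x) = 11.4000 × 25/488.2 ≈ 0.584.
%ΔQ_x ≈ ε × %ΔP_y = 0.584 × (-21%) = -12.3%.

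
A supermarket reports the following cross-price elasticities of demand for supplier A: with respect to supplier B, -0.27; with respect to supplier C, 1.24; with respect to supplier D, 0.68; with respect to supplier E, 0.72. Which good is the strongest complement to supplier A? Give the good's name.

Complements have ε < 0. The most negative value is -0.27 (supplier B).

supplier B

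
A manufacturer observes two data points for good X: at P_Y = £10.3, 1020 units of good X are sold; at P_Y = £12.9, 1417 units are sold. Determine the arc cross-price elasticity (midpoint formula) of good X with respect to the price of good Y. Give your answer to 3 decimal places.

ΔQ_X = 1417 − 1020 = 397; ΔP_Y = 12.9 − 10.3 = 2.6.
Midpoints: Q̄_X = 1218.5, P̄_Y = 11.60.
ε = (ΔQ_X/Q̄_X)/(ΔP_Y/P̄_Y) = (397/1218.5)/(2.6/11.60) ≈ 1.454.

1.454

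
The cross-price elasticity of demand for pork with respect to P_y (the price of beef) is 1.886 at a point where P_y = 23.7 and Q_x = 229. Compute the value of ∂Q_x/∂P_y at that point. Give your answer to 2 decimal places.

18.22

ε = (∂Q_x/∂P_y)·(P_y/Q_x) ⇒ ∂Q_x/∂P_y = ε·Q_x/P_y = 1.886 × 229/23.7 ≈ 18.22.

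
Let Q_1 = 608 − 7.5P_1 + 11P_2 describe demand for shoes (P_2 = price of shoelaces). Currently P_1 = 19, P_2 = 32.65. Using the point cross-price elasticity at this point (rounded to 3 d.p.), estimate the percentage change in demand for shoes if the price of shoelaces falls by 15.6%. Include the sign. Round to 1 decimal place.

At P_1 = 19, P_2 = 32.65: Q_1 = 824.65.
∂Q_1/∂P_2 = 11.
ε = (∂Q_1/∂P_2)(P_2/Q_1) = 11.0000 × 32.65/824.65 ≈ 0.436.
%ΔQ_1 ≈ ε × %ΔP_2 = 0.436 × (-15.6%) = -6.8%.

-6.8%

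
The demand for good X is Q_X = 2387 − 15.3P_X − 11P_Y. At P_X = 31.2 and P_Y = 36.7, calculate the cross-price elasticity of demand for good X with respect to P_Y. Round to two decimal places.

At P_X = 31.2 and P_Y = 36.7: Q_X = 1505.94.
∂Q_X/∂P_Y = -11.
ε = (∂Q_X/∂P_Y)(P_Y/Q_X) = -11 × (36.7/1505.94) ≈ -0.27.
Since ε < 0, good X and good Y are complements.

-0.27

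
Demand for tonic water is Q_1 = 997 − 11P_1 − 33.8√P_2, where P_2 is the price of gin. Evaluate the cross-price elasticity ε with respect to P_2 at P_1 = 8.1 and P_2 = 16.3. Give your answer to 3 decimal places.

-0.088

At P_1 = 8.1 and P_2 = 16.3: Q_1 = 771.438.
∂Q_1/∂P_2 = -33.8/(2√P_2) = -33.8/(2√16.3) = -4.1859.
ε = (∂Q_1/∂P_2)(P_2/Q_1) = -4.1859 × (16.3/771.438) ≈ -0.088.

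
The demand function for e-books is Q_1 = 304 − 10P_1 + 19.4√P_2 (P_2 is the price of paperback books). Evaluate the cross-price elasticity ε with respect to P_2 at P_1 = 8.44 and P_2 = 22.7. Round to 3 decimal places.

At P_1 = 8.44 and P_2 = 22.7: Q_1 = 312.030.
∂Q_1/∂P_2 = 19.4/(2√P_2) = 19.4/(2√22.7) = 2.0359.
ε = (∂Q_1/∂P_2)(P_2/Q_1) = 2.0359 × (22.7/312.030) ≈ 0.148.
ε > 0: substitutes.

0.148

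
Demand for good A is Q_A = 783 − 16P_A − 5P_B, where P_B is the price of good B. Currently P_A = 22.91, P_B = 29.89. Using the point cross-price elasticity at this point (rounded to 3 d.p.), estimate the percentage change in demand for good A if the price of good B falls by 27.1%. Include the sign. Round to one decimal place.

15.2%

At P_A = 22.91, P_B = 29.89: Q_A = 266.99.
∂Q_A/∂P_B = -5.
ε = (∂Q_A/∂P_B)(P_B/Q_A) = -5.0000 × 29.89/266.99 ≈ -0.560.
%ΔQ_A ≈ ε × %ΔP_B = -0.560 × (-27.1%) = 15.2%.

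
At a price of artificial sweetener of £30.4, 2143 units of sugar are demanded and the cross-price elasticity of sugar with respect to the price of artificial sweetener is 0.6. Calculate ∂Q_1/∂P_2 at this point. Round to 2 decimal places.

42.30

ε = (∂Q_1/∂P_2)·(P_2/Q_1) ⇒ ∂Q_1/∂P_2 = ε·Q_1/P_2 = 0.6 × 2143/30.4 ≈ 42.30.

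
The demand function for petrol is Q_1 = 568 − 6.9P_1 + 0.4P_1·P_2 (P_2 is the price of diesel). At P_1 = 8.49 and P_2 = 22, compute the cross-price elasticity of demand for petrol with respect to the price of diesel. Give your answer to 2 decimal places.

At P_1 = 8.49 and P_2 = 22: Q_1 = 584.131.
∂Q_1/∂P_2 = 0.4P_1 = 0.4(8.49) = 3.3960.
ε = (∂Q_1/∂P_2)(P_2/Q_1) = 3.3960 × (22/584.131) ≈ 0.13.
ε > 0: substitutes.

0.13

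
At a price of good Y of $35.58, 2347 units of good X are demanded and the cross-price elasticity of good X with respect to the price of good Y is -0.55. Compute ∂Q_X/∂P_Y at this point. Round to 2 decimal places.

ε = (∂Q_X/∂P_Y)·(P_Y/Q_X) ⇒ ∂Q_X/∂P_Y = ε·Q_X/P_Y = -0.55 × 2347/35.58 ≈ -36.28.

-36.28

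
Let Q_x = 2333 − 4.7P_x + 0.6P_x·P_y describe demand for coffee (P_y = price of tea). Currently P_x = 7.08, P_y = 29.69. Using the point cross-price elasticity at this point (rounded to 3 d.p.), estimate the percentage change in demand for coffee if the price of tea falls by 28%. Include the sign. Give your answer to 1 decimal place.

-1.5%

At P_x = 7.08, P_y = 29.69: Q_x = 2425.847.
∂Q_x/∂P_y = 0.6P_x = 4.2480.
ε = (∂Q_x/∂P_y)(P_y/Q_x) = 4.2480 × 29.69/2425.847 ≈ 0.052.
%ΔQ_x ≈ ε × %ΔP_y = 0.052 × (-28%) = -1.5%.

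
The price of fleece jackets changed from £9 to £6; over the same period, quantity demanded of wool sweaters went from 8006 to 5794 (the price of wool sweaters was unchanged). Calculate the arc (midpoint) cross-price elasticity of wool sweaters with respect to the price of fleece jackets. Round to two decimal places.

ΔQ_A = 5794 − 8006 = -2212; ΔP_B = 6 − 9 = -3.
Midpoints: Q̄_A = 6900.0, P̄_B = 7.50.
ε = (ΔQ_A/Q̄_A)/(ΔP_B/P̄_B) = (-2212/6900.0)/(-3/7.50) ≈ 0.80.

0.80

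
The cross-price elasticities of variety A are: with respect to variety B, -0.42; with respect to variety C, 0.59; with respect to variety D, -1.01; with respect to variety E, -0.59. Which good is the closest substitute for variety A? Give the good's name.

Substitutes have ε > 0. Among the positive values, 0.59 (variety C) is largest.

variety C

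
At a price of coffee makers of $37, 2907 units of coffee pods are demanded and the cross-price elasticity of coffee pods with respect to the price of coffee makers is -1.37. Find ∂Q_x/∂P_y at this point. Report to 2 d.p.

ε = (∂Q_x/∂P_y)·(P_y/Q_x) ⇒ ∂Q_x/∂P_y = ε·Q_x/P_y = -1.37 × 2907/37 ≈ -107.64.

-107.64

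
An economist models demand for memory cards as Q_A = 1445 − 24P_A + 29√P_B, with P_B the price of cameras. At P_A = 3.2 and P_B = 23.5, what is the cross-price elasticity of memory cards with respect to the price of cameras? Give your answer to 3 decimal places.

0.047

At P_A = 3.2 and P_B = 23.5: Q_A = 1508.783.
∂Q_A/∂P_B = 29/(2√P_B) = 29/(2√23.5) = 2.9911.
ε = (∂Q_A/∂P_B)(P_B/Q_A) = 2.9911 × (23.5/1508.783) ≈ 0.047.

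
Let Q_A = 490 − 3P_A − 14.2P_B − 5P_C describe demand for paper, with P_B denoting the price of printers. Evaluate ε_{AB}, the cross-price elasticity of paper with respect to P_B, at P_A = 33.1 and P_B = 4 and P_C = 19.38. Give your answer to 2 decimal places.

At P_A = 33.1 and P_B = 4 and P_C = 19.38: Q_A = 237.
∂Q_A/∂P_B = -14.2.
ε = (∂Q_A/∂P_B)(P_B/Q_A) = -14.2 × (4/237) ≈ -0.24.

-0.24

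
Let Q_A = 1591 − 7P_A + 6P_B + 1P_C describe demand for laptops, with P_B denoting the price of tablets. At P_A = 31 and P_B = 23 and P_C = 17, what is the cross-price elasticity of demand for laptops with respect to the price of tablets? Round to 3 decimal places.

0.090

At P_A = 31 and P_B = 23 and P_C = 17: Q_A = 1529.
∂Q_A/∂P_B = 6.
ε = (∂Q_A/∂P_B)(P_B/Q_A) = 6 × (23/1529) ≈ 0.090.
Since ε > 0, laptops and tablets are substitutes.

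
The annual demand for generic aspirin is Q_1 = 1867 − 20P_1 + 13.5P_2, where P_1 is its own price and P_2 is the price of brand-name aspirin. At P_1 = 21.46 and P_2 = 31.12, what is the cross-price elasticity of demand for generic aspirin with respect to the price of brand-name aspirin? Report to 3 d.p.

At P_1 = 21.46 and P_2 = 31.12: Q_1 = 1857.92.
∂Q_1/∂P_2 = 13.5.
ε = (∂Q_1/∂P_2)(P_2/Q_1) = 13.5 × (31.12/1857.92) ≈ 0.226.

0.226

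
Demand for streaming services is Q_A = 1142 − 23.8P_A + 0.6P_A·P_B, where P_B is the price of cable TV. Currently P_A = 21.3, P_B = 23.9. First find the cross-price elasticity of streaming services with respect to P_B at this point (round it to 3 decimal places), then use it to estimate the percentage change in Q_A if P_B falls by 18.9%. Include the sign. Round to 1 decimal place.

-6.1%

At P_A = 21.3, P_B = 23.9: Q_A = 940.502.
∂Q_A/∂P_B = 0.6P_A = 12.7800.
ε = (∂Q_A/∂P_B)(P_B/Q_A) = 12.7800 × 23.9/940.502 ≈ 0.325.
%ΔQ_A ≈ ε × %ΔP_B = 0.325 × (-18.9%) = -6.1%.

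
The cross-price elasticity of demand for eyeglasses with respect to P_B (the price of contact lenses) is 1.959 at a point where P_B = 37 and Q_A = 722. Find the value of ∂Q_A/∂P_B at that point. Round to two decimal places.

38.23

ε = (∂Q_A/∂P_B)·(P_B/Q_A) ⇒ ∂Q_A/∂P_B = ε·Q_A/P_B = 1.959 × 722/37 ≈ 38.23.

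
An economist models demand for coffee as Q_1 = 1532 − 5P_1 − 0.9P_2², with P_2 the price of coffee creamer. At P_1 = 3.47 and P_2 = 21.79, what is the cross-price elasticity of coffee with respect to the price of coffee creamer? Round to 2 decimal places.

-0.79

At P_1 = 3.47 and P_2 = 21.79: Q_1 = 1087.326.
∂Q_1/∂P_2 = -1.8P_2 = -1.8(21.79) = -39.2220.
ε = (∂Q_1/∂P_2)(P_2/Q_1) = -39.2220 × (21.79/1087.326) ≈ -0.79.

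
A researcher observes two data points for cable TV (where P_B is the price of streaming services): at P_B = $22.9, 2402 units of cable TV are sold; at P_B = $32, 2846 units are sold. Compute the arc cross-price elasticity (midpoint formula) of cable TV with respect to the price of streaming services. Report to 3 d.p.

ΔQ_A = 2846 − 2402 = 444; ΔP_B = 32 − 22.9 = 9.1.
Midpoints: Q̄_A = 2624.0, P̄_B = 27.45.
ε = (ΔQ_A/Q̄_A)/(ΔP_B/P̄_B) = (444/2624.0)/(9.1/27.45) ≈ 0.510.
ε > 0: cable TV and streaming services are substitutes.

0.510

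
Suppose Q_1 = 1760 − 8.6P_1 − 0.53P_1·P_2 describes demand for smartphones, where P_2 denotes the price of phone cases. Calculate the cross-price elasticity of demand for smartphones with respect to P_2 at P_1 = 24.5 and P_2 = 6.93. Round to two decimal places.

At P_1 = 24.5 and P_2 = 6.93: Q_1 = 1459.314.
∂Q_1/∂P_2 = -0.53P_1 = -0.53(24.5) = -12.9850.
ε = (∂Q_1/∂P_2)(P_2/Q_1) = -12.9850 × (6.93/1459.314) ≈ -0.06.
ε < 0: complements.

-0.06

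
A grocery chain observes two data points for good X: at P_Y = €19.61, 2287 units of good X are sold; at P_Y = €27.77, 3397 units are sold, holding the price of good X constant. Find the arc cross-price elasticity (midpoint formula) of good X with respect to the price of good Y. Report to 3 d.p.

ΔQ_X = 3397 − 2287 = 1110; ΔP_Y = 27.77 − 19.61 = 8.16.
Midpoints: Q̄_X = 2842.0, P̄_Y = 23.69.
ε = (ΔQ_X/Q̄_X)/(ΔP_Y/P̄_Y) = (1110/2842.0)/(8.16/23.69) ≈ 1.134.
ε > 0: good X and good Y are substitutes.

1.134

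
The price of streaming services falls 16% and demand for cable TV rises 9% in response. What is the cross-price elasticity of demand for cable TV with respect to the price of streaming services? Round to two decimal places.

-0.56

ε = (%ΔQ of cable TV) / (%ΔP of streaming services) = (9%) / (-16%) ≈ -0.56.
Negative cross-price elasticity: complements.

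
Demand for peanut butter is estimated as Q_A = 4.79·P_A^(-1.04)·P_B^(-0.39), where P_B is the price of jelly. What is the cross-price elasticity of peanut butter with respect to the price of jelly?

-0.39

In a log-linear (constant-elasticity) demand function, the coefficient on the exponent of P_B is the cross-price elasticity.
ε = -0.39. Negative, so peanut butter and jelly are complements.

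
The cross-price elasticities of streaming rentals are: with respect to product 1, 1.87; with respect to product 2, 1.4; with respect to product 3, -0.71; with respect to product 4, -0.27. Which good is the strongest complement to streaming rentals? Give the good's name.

product 3

Complements have ε < 0. The most negative value is -0.71 (product 3).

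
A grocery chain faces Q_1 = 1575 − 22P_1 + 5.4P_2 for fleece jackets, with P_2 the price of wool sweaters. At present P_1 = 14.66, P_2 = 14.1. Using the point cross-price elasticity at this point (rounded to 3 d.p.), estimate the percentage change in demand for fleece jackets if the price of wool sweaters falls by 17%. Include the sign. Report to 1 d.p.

At P_1 = 14.66, P_2 = 14.1: Q_1 = 1328.62.
∂Q_1/∂P_2 = 5.4.
ε = (∂Q_1/∂P_2)(P_2/Q_1) = 5.4000 × 14.1/1328.62 ≈ 0.057.
%ΔQ_1 ≈ ε × %ΔP_2 = 0.057 × (-17%) = -1.0%.

-1.0%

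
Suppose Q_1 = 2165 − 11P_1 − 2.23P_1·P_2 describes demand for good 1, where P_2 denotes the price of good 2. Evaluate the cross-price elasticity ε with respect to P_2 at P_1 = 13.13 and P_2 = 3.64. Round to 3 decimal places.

At P_1 = 13.13 and P_2 = 3.64: Q_1 = 1913.991.
∂Q_1/∂P_2 = -2.23P_1 = -2.23(13.13) = -29.2799.
ε = (∂Q_1/∂P_2)(P_2/Q_1) = -29.2799 × (3.64/1913.991) ≈ -0.056.

-0.056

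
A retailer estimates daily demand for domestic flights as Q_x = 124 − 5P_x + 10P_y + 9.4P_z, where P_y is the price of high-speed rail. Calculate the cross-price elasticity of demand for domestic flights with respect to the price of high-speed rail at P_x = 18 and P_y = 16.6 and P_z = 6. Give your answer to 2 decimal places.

At P_x = 18 and P_y = 16.6 and P_z = 6: Q_x = 256.4.
∂Q_x/∂P_y = 10.
ε = (∂Q_x/∂P_y)(P_y/Q_x) = 10 × (16.6/256.4) ≈ 0.65.
Since ε > 0, domestic flights and high-speed rail are substitutes.

0.65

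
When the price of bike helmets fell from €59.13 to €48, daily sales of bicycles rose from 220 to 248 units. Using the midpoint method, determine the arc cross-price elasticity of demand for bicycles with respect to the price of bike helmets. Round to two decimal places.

ΔQ_A = 248 − 220 = 28; ΔP_B = 48 − 59.13 = -11.13.
Midpoints: Q̄_A = 234.0, P̄_B = 53.56.
ε = (ΔQ_A/Q̄_A)/(ΔP_B/P̄_B) = (28/234.0)/(-11.13/53.56) ≈ -0.58.
ε < 0: bicycles and bike helmets are complements.

-0.58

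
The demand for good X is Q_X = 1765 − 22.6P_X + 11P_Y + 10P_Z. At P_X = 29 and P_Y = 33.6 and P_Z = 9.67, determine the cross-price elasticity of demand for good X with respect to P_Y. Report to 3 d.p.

0.235

At P_X = 29 and P_Y = 33.6 and P_Z = 9.67: Q_X = 1575.9.
∂Q_X/∂P_Y = 11.
ε = (∂Q_X/∂P_Y)(P_Y/Q_X) = 11 × (33.6/1575.9) ≈ 0.235.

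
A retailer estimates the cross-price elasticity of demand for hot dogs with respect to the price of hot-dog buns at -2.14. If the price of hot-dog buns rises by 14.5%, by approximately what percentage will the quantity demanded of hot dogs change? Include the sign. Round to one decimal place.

%ΔQ ≈ ε × %ΔP of hot-dog buns = -2.14 × (14.5%) = -31.0%.
Demand for hot dogs falls by about 31.0%.

-31.0%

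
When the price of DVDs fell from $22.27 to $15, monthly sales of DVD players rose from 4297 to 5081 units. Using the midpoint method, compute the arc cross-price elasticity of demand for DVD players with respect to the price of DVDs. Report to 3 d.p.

-0.429

ΔQ_A = 5081 − 4297 = 784; ΔP_B = 15 − 22.27 = -7.27.
Midpoints: Q̄_A = 4689.0, P̄_B = 18.63.
ε = (ΔQ_A/Q̄_A)/(ΔP_B/P̄_B) = (784/4689.0)/(-7.27/18.63) ≈ -0.429.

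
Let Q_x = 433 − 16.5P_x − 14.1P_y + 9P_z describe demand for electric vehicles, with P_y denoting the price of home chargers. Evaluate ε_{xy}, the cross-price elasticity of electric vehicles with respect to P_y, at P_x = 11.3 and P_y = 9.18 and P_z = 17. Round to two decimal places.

-0.48

At P_x = 11.3 and P_y = 9.18 and P_z = 17: Q_x = 270.112.
∂Q_x/∂P_y = -14.1.
ε = (∂Q_x/∂P_y)(P_y/Q_x) = -14.1 × (9.18/270.112) ≈ -0.48.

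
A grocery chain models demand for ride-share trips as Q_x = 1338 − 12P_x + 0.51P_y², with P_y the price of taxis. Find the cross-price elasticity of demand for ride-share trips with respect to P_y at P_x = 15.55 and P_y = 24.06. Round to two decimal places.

0.41

At P_x = 15.55 and P_y = 24.06: Q_x = 1446.631.
∂Q_x/∂P_y = 1.02P_y = 1.02(24.06) = 24.5412.
ε = (∂Q_x/∂P_y)(P_y/Q_x) = 24.5412 × (24.06/1446.631) ≈ 0.41.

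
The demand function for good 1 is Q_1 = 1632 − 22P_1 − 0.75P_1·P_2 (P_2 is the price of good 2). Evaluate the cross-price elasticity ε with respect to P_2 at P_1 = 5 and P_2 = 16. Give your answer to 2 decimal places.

-0.04

At P_1 = 5 and P_2 = 16: Q_1 = 1462.
∂Q_1/∂P_2 = -0.75P_1 = -0.75(5) = -3.7500.
ε = (∂Q_1/∂P_2)(P_2/Q_1) = -3.7500 × (16/1462) ≈ -0.04.
ε < 0: complements.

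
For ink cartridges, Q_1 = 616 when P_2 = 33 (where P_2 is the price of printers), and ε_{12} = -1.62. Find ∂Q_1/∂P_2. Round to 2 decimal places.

ε = (∂Q_1/∂P_2)·(P_2/Q_1) ⇒ ∂Q_1/∂P_2 = ε·Q_1/P_2 = -1.62 × 616/33 ≈ -30.24.

-30.24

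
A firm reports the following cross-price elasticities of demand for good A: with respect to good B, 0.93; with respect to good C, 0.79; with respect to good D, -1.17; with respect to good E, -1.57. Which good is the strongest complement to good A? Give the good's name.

Complements have ε < 0. The most negative value is -1.57 (good E).

good E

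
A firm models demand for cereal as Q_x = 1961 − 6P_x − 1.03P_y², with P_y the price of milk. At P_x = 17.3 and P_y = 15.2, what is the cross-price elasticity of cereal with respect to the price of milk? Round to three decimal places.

-0.294

At P_x = 17.3 and P_y = 15.2: Q_x = 1619.229.
∂Q_x/∂P_y = -2.06P_y = -2.06(15.2) = -31.3120.
ε = (∂Q_x/∂P_y)(P_y/Q_x) = -31.3120 × (15.2/1619.229) ≈ -0.294.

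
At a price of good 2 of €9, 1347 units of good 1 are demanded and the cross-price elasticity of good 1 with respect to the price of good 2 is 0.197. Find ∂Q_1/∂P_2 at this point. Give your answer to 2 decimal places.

ε = (∂Q_1/∂P_2)·(P_2/Q_1) ⇒ ∂Q_1/∂P_2 = ε·Q_1/P_2 = 0.197 × 1347/9 ≈ 29.48.

29.48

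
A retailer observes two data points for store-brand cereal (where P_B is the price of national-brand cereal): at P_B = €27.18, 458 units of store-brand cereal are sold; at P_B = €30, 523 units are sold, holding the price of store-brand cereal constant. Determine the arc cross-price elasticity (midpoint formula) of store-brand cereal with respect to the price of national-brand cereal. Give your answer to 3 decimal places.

1.344

ΔQ_A = 523 − 458 = 65; ΔP_B = 30 − 27.18 = 2.82.
Midpoints: Q̄_A = 490.5, P̄_B = 28.59.
ε = (ΔQ_A/Q̄_A)/(ΔP_B/P̄_B) = (65/490.5)/(2.82/28.59) ≈ 1.344.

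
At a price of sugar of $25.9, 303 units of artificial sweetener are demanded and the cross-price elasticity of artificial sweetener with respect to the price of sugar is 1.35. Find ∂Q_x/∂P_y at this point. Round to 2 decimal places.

15.79

ε = (∂Q_x/∂P_y)·(P_y/Q_x) ⇒ ∂Q_x/∂P_y = ε·Q_x/P_y = 1.35 × 303/25.9 ≈ 15.79.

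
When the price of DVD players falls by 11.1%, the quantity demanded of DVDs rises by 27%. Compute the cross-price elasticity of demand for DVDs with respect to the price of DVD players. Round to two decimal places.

ε = (%ΔQ of DVDs) / (%ΔP of DVD players) = (27%) / (-11.1%) ≈ -2.43.
Negative cross-price elasticity: complements.

-2.43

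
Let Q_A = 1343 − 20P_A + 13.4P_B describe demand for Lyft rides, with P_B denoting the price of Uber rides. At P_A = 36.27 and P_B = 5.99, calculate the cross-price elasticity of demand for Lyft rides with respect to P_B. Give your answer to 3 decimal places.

At P_A = 36.27 and P_B = 5.99: Q_A = 697.866.
∂Q_A/∂P_B = 13.4.
ε = (∂Q_A/∂P_B)(P_B/Q_A) = 13.4 × (5.99/697.866) ≈ 0.115.
Since ε > 0, Lyft rides and Uber rides are substitutes.

0.115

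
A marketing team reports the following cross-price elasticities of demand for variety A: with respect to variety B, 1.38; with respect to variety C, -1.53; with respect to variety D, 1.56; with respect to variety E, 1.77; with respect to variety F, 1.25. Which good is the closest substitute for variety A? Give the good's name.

Substitutes have ε > 0. Among the positive values, 1.77 (variety E) is largest.

variety E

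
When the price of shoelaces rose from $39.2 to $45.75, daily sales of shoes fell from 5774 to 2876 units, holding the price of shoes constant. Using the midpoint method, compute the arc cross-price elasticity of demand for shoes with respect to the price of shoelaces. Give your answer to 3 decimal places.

-4.345

ΔQ_A = 2876 − 5774 = -2898; ΔP_B = 45.75 − 39.2 = 6.55.
Midpoints: Q̄_A = 4325.0, P̄_B = 42.48.
ε = (ΔQ_A/Q̄_A)/(ΔP_B/P̄_B) = (-2898/4325.0)/(6.55/42.48) ≈ -4.345.
ε < 0: shoes and shoelaces are complements.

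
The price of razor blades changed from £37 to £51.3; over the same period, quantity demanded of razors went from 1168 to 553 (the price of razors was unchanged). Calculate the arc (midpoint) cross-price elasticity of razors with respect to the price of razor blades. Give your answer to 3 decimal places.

-2.207

ΔQ_A = 553 − 1168 = -615; ΔP_B = 51.3 − 37 = 14.3.
Midpoints: Q̄_A = 860.5, P̄_B = 44.15.
ε = (ΔQ_A/Q̄_A)/(ΔP_B/P̄_B) = (-615/860.5)/(14.3/44.15) ≈ -2.207.
ε < 0: razors and razor blades are complements.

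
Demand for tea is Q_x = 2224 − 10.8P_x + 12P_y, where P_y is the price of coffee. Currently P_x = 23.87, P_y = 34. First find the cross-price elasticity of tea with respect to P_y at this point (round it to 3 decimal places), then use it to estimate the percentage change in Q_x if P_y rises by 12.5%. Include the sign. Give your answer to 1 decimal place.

At P_x = 23.87, P_y = 34: Q_x = 2374.204.
∂Q_x/∂P_y = 12.
ε = (∂Q_x/∂P_y)(P_y/Q_x) = 12.0000 × 34/2374.204 ≈ 0.172.
%ΔQ_x ≈ ε × %ΔP_y = 0.172 × (12.5%) = 2.2%.

2.2%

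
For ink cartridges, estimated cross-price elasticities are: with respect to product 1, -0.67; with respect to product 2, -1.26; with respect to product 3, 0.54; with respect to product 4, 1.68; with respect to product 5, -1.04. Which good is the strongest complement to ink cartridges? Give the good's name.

product 2

Complements have ε < 0. The most negative value is -1.26 (product 2).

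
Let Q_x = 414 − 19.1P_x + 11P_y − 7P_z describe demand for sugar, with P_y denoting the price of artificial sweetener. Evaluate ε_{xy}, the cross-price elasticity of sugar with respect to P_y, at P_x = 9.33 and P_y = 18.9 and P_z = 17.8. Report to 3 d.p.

At P_x = 9.33 and P_y = 18.9 and P_z = 17.8: Q_x = 319.097.
∂Q_x/∂P_y = 11.
ε = (∂Q_x/∂P_y)(P_y/Q_x) = 11 × (18.9/319.097) ≈ 0.652.
Since ε > 0, sugar and artificial sweetener are substitutes.

0.652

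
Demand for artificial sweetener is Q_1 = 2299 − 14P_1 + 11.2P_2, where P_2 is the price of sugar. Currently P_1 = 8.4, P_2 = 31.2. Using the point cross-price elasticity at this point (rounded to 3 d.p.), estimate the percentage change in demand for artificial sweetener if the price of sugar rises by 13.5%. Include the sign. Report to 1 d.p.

At P_1 = 8.4, P_2 = 31.2: Q_1 = 2530.84.
∂Q_1/∂P_2 = 11.2.
ε = (∂Q_1/∂P_2)(P_2/Q_1) = 11.2000 × 31.2/2530.84 ≈ 0.138.
%ΔQ_1 ≈ ε × %ΔP_2 = 0.138 × (13.5%) = 1.9%.

1.9%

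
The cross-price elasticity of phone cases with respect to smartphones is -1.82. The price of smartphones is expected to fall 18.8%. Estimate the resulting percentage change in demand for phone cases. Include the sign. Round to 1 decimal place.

%ΔQ ≈ ε × %ΔP of smartphones = -1.82 × (-18.8%) = 34.2%.

34.2%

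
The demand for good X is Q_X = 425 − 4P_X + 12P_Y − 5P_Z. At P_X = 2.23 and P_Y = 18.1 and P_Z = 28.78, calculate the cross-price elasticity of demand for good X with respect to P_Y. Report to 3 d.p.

At P_X = 2.23 and P_Y = 18.1 and P_Z = 28.78: Q_X = 489.38.
∂Q_X/∂P_Y = 12.
ε = (∂Q_X/∂P_Y)(P_Y/Q_X) = 12 × (18.1/489.38) ≈ 0.444.

0.444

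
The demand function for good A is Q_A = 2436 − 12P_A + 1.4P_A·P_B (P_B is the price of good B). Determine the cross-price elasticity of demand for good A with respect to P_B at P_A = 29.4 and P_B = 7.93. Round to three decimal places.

At P_A = 29.4 and P_B = 7.93: Q_A = 2409.599.
∂Q_A/∂P_B = 1.4P_A = 1.4(29.4) = 41.1600.
ε = (∂Q_A/∂P_B)(P_B/Q_A) = 41.1600 × (7.93/2409.599) ≈ 0.135.

0.135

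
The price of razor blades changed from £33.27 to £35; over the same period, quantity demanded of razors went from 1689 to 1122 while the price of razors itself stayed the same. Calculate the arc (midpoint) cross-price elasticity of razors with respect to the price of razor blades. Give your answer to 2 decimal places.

-7.96

ΔQ_A = 1122 − 1689 = -567; ΔP_B = 35 − 33.27 = 1.73.
Midpoints: Q̄_A = 1405.5, P̄_B = 34.14.
ε = (ΔQ_A/Q̄_A)/(ΔP_B/P̄_B) = (-567/1405.5)/(1.73/34.14) ≈ -7.96.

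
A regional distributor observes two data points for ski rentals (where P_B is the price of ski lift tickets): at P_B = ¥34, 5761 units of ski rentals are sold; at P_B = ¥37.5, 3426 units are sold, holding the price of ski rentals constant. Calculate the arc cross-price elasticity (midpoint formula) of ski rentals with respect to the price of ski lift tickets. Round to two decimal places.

ΔQ_A = 3426 − 5761 = -2335; ΔP_B = 37.5 − 34 = 3.5.
Midpoints: Q̄_A = 4593.5, P̄_B = 35.75.
ε = (ΔQ_A/Q̄_A)/(ΔP_B/P̄_B) = (-2335/4593.5)/(3.5/35.75) ≈ -5.19.
ε < 0: ski rentals and ski lift tickets are complements.

-5.19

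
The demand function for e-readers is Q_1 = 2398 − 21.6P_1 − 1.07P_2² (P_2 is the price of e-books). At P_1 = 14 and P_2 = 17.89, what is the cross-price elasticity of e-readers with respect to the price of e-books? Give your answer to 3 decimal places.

-0.391

At P_1 = 14 and P_2 = 17.89: Q_1 = 1753.144.
∂Q_1/∂P_2 = -2.14P_2 = -2.14(17.89) = -38.2846.
ε = (∂Q_1/∂P_2)(P_2/Q_1) = -38.2846 × (17.89/1753.144) ≈ -0.391.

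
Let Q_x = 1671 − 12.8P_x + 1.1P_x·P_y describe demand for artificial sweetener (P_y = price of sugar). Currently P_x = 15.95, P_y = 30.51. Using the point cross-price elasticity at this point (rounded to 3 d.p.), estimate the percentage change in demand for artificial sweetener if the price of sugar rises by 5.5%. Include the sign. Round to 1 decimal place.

At P_x = 15.95, P_y = 30.51: Q_x = 2002.138.
∂Q_x/∂P_y = 1.1P_x = 17.5450.
ε = (∂Q_x/∂P_y)(P_y/Q_x) = 17.5450 × 30.51/2002.138 ≈ 0.267.
%ΔQ_x ≈ ε × %ΔP_y = 0.267 × (5.5%) = 1.5%.

1.5%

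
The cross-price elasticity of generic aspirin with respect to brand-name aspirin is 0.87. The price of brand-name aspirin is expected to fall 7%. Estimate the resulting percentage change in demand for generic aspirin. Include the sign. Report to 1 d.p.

%ΔQ ≈ ε × %ΔP of brand-name aspirin = 0.87 × (-7%) = -6.1%.
Demand for generic aspirin falls by about 6.1%.

-6.1%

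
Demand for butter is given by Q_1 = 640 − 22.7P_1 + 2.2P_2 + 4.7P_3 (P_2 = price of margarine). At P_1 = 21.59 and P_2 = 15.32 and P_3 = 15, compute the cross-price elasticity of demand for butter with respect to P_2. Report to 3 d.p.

0.133

At P_1 = 21.59 and P_2 = 15.32 and P_3 = 15: Q_1 = 254.111.
∂Q_1/∂P_2 = 2.2.
ε = (∂Q_1/∂P_2)(P_2/Q_1) = 2.2 × (15.32/254.111) ≈ 0.133.
Since ε > 0, butter and margarine are substitutes.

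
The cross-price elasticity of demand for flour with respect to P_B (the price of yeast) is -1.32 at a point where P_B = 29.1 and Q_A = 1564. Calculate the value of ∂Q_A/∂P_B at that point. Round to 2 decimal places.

ε = (∂Q_A/∂P_B)·(P_B/Q_A) ⇒ ∂Q_A/∂P_B = ε·Q_A/P_B = -1.32 × 1564/29.1 ≈ -70.94.

-70.94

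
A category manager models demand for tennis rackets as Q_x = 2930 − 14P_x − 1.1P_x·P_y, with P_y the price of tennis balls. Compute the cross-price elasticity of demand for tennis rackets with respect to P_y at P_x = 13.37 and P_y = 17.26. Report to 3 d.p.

-0.102

At P_x = 13.37 and P_y = 17.26: Q_x = 2488.977.
∂Q_x/∂P_y = -1.1P_x = -1.1(13.37) = -14.7070.
ε = (∂Q_x/∂P_y)(P_y/Q_x) = -14.7070 × (17.26/2488.977) ≈ -0.102.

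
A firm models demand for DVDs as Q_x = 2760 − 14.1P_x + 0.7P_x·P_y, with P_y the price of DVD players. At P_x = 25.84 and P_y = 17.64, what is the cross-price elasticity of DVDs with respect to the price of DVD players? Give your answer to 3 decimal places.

At P_x = 25.84 and P_y = 17.64: Q_x = 2714.728.
∂Q_x/∂P_y = 0.7P_x = 0.7(25.84) = 18.0880.
ε = (∂Q_x/∂P_y)(P_y/Q_x) = 18.0880 × (17.64/2714.728) ≈ 0.118.

0.118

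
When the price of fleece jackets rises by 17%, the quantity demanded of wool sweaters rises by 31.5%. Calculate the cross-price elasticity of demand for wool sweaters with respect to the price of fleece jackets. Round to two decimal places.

1.85

ε = (%ΔQ of wool sweaters) / (%ΔP of fleece jackets) = (31.5%) / (17%) ≈ 1.85.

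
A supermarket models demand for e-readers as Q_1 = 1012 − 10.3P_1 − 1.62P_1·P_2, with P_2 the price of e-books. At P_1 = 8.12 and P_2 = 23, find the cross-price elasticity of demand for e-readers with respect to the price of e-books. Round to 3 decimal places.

At P_1 = 8.12 and P_2 = 23: Q_1 = 625.813.
∂Q_1/∂P_2 = -1.62P_1 = -1.62(8.12) = -13.1544.
ε = (∂Q_1/∂P_2)(P_2/Q_1) = -13.1544 × (23/625.813) ≈ -0.483.

-0.483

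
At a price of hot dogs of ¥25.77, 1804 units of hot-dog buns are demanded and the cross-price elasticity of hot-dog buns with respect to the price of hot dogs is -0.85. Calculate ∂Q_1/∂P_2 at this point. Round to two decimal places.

-59.50

ε = (∂Q_1/∂P_2)·(P_2/Q_1) ⇒ ∂Q_1/∂P_2 = ε·Q_1/P_2 = -0.85 × 1804/25.77 ≈ -59.50.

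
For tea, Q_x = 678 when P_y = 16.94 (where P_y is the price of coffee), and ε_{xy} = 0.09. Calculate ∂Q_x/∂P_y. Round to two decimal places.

3.60

ε = (∂Q_x/∂P_y)·(P_y/Q_x) ⇒ ∂Q_x/∂P_y = ε·Q_x/P_y = 0.09 × 678/16.94 ≈ 3.60.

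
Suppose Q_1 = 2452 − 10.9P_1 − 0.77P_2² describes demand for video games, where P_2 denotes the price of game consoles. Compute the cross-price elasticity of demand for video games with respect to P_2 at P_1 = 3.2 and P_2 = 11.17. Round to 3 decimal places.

At P_1 = 3.2 and P_2 = 11.17: Q_1 = 2321.048.
∂Q_1/∂P_2 = -1.54P_2 = -1.54(11.17) = -17.2018.
ε = (∂Q_1/∂P_2)(P_2/Q_1) = -17.2018 × (11.17/2321.048) ≈ -0.083.
ε < 0: complements.

-0.083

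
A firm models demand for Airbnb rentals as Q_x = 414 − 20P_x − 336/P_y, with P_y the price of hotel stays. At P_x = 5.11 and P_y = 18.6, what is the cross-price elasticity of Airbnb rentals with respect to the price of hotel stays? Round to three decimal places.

0.061

At P_x = 5.11 and P_y = 18.6: Q_x = 293.735.
∂Q_x/∂P_y = 336/P_y² = 0.9712.
ε = (∂Q_x/∂P_y)(P_y/Q_x) = 0.9712 × (18.6/293.735) ≈ 0.061.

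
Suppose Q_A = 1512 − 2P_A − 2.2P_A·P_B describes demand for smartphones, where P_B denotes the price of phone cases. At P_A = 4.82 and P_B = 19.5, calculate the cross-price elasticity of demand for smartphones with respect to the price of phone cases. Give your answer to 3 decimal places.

At P_A = 4.82 and P_B = 19.5: Q_A = 1295.582.
∂Q_A/∂P_B = -2.2P_A = -2.2(4.82) = -10.6040.
ε = (∂Q_A/∂P_B)(P_B/Q_A) = -10.6040 × (19.5/1295.582) ≈ -0.160.
ε < 0: complements.

-0.160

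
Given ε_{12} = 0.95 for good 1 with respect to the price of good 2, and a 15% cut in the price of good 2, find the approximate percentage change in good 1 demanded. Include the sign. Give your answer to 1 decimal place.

%ΔQ ≈ ε × %ΔP of good 2 = 0.95 × (-15%) = -14.3%.

-14.3%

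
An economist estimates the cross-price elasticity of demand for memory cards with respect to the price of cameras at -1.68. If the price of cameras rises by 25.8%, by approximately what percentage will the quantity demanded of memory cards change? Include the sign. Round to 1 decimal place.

%ΔQ ≈ ε × %ΔP of cameras = -1.68 × (25.8%) = -43.3%.

-43.3%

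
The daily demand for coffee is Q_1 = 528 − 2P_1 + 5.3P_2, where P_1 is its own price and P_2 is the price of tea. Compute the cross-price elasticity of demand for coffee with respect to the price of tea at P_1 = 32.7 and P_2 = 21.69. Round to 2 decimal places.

At P_1 = 32.7 and P_2 = 21.69: Q_1 = 577.557.
∂Q_1/∂P_2 = 5.3.
ε = (∂Q_1/∂P_2)(P_2/Q_1) = 5.3 × (21.69/577.557) ≈ 0.20.

0.20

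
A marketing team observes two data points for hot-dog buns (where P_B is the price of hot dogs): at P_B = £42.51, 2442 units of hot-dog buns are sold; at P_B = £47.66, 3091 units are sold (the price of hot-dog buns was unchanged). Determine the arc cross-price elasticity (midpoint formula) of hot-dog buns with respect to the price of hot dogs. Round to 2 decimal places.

2.05

ΔQ_A = 3091 − 2442 = 649; ΔP_B = 47.66 − 42.51 = 5.15.
Midpoints: Q̄_A = 2766.5, P̄_B = 45.08.
ε = (ΔQ_A/Q̄_A)/(ΔP_B/P̄_B) = (649/2766.5)/(5.15/45.08) ≈ 2.05.
ε > 0: hot-dog buns and hot dogs are substitutes.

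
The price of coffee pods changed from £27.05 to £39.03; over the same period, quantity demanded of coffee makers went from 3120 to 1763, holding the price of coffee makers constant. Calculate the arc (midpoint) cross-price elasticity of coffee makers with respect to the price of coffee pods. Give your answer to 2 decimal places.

ΔQ_A = 1763 − 3120 = -1357; ΔP_B = 39.03 − 27.05 = 11.98.
Midpoints: Q̄_A = 2441.5, P̄_B = 33.04.
ε = (ΔQ_A/Q̄_A)/(ΔP_B/P̄_B) = (-1357/2441.5)/(11.98/33.04) ≈ -1.53.

-1.53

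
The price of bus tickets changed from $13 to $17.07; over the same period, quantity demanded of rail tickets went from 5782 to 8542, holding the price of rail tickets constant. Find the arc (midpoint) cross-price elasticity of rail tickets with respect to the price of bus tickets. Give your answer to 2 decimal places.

ΔQ_A = 8542 − 5782 = 2760; ΔP_B = 17.07 − 13 = 4.07.
Midpoints: Q̄_A = 7162.0, P̄_B = 15.04.
ε = (ΔQ_A/Q̄_A)/(ΔP_B/P̄_B) = (2760/7162.0)/(4.07/15.04) ≈ 1.42.
ε > 0: rail tickets and bus tickets are substitutes.

1.42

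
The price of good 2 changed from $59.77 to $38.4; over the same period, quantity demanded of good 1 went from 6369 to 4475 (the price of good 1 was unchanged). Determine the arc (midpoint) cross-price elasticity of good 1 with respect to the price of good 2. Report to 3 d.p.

0.802

ΔQ_1 = 4475 − 6369 = -1894; ΔP_2 = 38.4 − 59.77 = -21.37.
Midpoints: Q̄_1 = 5422.0, P̄_2 = 49.09.
ε = (ΔQ_1/Q̄_1)/(ΔP_2/P̄_2) = (-1894/5422.0)/(-21.37/49.09) ≈ 0.802.
ε > 0: good 1 and good 2 are substitutes.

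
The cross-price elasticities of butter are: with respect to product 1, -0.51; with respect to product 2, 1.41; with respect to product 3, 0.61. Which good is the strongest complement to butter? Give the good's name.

product 1

Complements have ε < 0. The most negative value is -0.51 (product 1).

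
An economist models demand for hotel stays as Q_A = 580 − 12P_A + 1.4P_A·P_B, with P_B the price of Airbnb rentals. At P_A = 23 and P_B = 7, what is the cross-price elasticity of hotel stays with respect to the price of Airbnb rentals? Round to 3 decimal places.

0.426

At P_A = 23 and P_B = 7: Q_A = 529.4.
∂Q_A/∂P_B = 1.4P_A = 1.4(23) = 32.2000.
ε = (∂Q_A/∂P_B)(P_B/Q_A) = 32.2000 × (7/529.4) ≈ 0.426.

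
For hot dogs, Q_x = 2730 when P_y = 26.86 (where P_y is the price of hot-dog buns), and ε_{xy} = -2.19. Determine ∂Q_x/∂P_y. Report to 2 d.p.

ε = (∂Q_x/∂P_y)·(P_y/Q_x) ⇒ ∂Q_x/∂P_y = ε·Q_x/P_y = -2.19 × 2730/26.86 ≈ -222.59.

-222.59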